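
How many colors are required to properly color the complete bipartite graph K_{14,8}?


K_{14,8} is bipartite by definition: the two parts are independent sets, with every edge crossing between them.
Color all vertices in one part with color 1 and all vertices in the other part with color 2.
Since the graph has at least one edge, one color does not suffice.
Chromatic number = 2.

2


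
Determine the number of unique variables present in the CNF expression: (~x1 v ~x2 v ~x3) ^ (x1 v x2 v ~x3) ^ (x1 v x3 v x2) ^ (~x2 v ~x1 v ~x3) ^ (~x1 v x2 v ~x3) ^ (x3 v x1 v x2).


Identify each distinct variable in the formula.
Variables found: x1, x2, x3.
Total distinct variables = 3.

3


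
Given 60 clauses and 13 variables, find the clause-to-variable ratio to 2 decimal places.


Clause-to-variable ratio = clauses / variables.
60 / 13 = 4.62.

4.62


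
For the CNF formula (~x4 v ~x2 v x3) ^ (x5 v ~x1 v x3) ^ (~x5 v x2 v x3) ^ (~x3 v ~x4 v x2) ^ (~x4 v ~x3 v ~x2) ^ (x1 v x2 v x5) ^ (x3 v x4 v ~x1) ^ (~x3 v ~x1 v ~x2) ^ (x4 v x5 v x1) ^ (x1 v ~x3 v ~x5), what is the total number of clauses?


Each group enclosed in parentheses joined by ^ is one clause.
Counting the conjuncts: 10 clauses.

10


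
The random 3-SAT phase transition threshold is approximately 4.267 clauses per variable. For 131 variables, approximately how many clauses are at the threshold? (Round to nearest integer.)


The 3-SAT phase transition occurs at approximately 4.267 clauses per variable.
m = 4.267 * 131 = 558.977.
Rounded to nearest integer: 559.

559


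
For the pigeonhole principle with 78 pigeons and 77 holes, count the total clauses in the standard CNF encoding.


The PHP encoding has two parts:
1) At-least-one-hole clauses: 78 (one per pigeon, each with 77 literals).
2) At-most-one-pigeon-per-hole clauses: 77 holes * C(78,2) = 77 * 3003 = 231231.
Total clauses = 78 + 231231 = 231309.

231309


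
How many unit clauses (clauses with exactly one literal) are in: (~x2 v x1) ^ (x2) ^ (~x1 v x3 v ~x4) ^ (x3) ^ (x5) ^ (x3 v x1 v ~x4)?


A unit clause contains exactly one literal.
Unit clauses found: (x2), (x3), (x5).
Count = 3.

3


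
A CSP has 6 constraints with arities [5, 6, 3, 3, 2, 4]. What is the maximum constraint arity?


The arities are: 5, 6, 3, 3, 2, 4.
Scan for the maximum value.
Maximum arity = 6.

6


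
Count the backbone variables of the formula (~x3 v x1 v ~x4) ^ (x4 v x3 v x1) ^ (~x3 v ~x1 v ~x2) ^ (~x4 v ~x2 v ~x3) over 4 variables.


Find all satisfying assignments: 10 model(s).
Check which variables have the same value in every model.
No variable is fixed across all models.
Backbone size = 0.

0


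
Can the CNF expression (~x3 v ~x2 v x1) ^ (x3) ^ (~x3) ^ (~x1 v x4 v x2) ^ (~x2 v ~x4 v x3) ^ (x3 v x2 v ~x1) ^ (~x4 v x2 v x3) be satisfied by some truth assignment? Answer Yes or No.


Check all 16 possible truth assignments.
Number of satisfying assignments found: 0.
The formula is unsatisfiable.

No


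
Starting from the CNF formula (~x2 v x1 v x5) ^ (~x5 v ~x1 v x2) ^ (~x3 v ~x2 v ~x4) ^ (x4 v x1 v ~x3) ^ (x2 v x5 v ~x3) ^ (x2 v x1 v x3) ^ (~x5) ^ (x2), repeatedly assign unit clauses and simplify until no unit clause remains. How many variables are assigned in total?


Unit propagation repeatedly assigns the literal in any unit clause, then simplifies.
Assignments in order: x5 = F, x2 = T, x1 = T.
No further unit clauses remain.
Total variables assigned = 3.

3


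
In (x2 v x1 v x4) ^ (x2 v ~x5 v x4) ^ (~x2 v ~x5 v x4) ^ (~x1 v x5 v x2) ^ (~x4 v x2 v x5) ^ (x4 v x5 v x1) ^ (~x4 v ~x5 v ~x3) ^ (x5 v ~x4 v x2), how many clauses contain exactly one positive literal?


A definite clause has exactly one positive literal.
Clause 1: 3 positive -> not definite
Clause 2: 2 positive -> not definite
Clause 3: 1 positive -> definite
Clause 4: 2 positive -> not definite
Clause 5: 2 positive -> not definite
Clause 6: 3 positive -> not definite
Clause 7: 0 positive -> not definite
Clause 8: 2 positive -> not definite
Definite clause count = 1.

1


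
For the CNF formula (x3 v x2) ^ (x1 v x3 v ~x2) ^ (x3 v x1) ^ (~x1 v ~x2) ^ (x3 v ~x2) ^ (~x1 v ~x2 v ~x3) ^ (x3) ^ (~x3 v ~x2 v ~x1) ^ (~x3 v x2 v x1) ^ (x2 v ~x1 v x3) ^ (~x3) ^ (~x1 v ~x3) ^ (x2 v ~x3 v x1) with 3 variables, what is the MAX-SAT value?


Enumerate all 8 truth assignments.
For each, count how many of the 13 clauses are satisfied.
The formula is not fully satisfiable, so the maximum is below 13.
Maximum simultaneously satisfiable clauses = 12.

12


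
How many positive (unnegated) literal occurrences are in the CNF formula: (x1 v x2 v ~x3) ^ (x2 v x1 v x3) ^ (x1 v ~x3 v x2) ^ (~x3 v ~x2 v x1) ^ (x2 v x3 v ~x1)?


Scan each clause for unnegated literals.
Clause 1: 2 positive; Clause 2: 3 positive; Clause 3: 2 positive; Clause 4: 1 positive; Clause 5: 2 positive.
Total positive literal occurrences = 10.

10


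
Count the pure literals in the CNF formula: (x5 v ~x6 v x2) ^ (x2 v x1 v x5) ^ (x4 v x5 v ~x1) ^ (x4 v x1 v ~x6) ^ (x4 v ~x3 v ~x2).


A pure literal appears in only one polarity across all clauses.
Pure literals: x3 (negative only), x4 (positive only), x5 (positive only), x6 (negative only).
Count = 4.

4


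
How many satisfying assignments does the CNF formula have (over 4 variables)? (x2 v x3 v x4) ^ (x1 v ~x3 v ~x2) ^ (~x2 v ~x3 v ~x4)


Enumerate all 16 truth assignments over 4 variables.
Test each against every clause.
Satisfying assignments found: 11.

11


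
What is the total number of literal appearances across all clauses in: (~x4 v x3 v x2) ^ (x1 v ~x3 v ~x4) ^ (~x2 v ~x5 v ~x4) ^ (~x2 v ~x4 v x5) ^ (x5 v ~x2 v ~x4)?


Clause lengths: 3, 3, 3, 3, 3.
Sum = 3 + 3 + 3 + 3 + 3 = 15.

15


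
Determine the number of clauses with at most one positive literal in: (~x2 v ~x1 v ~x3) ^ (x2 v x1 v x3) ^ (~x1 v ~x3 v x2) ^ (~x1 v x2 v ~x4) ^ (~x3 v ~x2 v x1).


A Horn clause has at most one positive literal.
Clause 1: 0 positive lit(s) -> Horn
Clause 2: 3 positive lit(s) -> not Horn
Clause 3: 1 positive lit(s) -> Horn
Clause 4: 1 positive lit(s) -> Horn
Clause 5: 1 positive lit(s) -> Horn
Total Horn clauses = 4.

4


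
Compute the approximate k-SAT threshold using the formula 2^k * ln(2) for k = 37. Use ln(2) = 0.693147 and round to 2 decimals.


Using the asymptotic formula: threshold ~ 2^k * ln(2).
2^37 = 137438953472.
137438953472 * 0.693147 = 95265398282.26.

95265398282.26


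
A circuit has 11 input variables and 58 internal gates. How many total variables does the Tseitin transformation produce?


The Tseitin transformation introduces one auxiliary variable per gate.
Total variables = inputs + gates = 11 + 58 = 69.

69


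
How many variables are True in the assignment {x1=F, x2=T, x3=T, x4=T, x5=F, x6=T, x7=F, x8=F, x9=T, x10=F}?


The weight is the number of variables assigned True.
True variables: x2, x3, x4, x6, x9.
Weight = 5.

5


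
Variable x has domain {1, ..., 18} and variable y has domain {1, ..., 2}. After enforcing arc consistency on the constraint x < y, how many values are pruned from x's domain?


For the constraint x < y, x needs a supporting value in y's domain.
x can be at most 1 (one less than y's maximum).
Valid x values from domain: 1 out of 18.
Pruned = 18 - 1 = 17.

17


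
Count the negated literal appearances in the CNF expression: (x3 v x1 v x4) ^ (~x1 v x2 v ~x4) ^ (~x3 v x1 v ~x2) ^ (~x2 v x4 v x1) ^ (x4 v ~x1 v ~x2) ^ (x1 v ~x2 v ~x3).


Scan each clause for negated literals.
Clause 1: 0 negative; Clause 2: 2 negative; Clause 3: 2 negative; Clause 4: 1 negative; Clause 5: 2 negative; Clause 6: 2 negative.
Total negative literal occurrences = 9.

9


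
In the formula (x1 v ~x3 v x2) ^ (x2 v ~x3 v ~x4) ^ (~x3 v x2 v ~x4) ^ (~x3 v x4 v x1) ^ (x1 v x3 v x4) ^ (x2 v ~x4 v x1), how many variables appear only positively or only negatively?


A pure literal appears in only one polarity across all clauses.
Pure literals: x1 (positive only), x2 (positive only).
Count = 2.

2


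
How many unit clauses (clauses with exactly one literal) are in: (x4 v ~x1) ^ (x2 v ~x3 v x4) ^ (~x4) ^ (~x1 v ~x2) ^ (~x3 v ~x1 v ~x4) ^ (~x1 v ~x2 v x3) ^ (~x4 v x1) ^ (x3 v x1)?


A unit clause contains exactly one literal.
Unit clauses found: (~x4).
Count = 1.

1


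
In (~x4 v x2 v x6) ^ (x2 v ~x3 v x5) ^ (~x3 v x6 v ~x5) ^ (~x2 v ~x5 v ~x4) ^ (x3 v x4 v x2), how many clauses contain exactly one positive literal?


A definite clause has exactly one positive literal.
Clause 1: 2 positive -> not definite
Clause 2: 2 positive -> not definite
Clause 3: 1 positive -> definite
Clause 4: 0 positive -> not definite
Clause 5: 3 positive -> not definite
Definite clause count = 1.

1


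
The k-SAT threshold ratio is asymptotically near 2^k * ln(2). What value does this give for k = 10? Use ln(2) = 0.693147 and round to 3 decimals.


Using the asymptotic formula: threshold ~ 2^k * ln(2).
2^10 = 1024.
1024 * 0.693147 = 709.783.

709.783


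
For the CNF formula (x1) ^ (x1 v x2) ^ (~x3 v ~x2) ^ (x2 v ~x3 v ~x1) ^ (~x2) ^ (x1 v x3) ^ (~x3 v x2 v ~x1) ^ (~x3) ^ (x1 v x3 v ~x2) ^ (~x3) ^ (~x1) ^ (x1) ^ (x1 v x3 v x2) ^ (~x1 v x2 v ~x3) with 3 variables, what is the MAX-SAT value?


Enumerate all 8 truth assignments.
For each, count how many of the 14 clauses are satisfied.
The formula is not fully satisfiable, so the maximum is below 14.
Maximum simultaneously satisfiable clauses = 13.

13


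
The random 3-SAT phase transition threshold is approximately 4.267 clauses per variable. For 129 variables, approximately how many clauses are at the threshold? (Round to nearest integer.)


The 3-SAT phase transition occurs at approximately 4.267 clauses per variable.
m = 4.267 * 129 = 550.443.
Rounded to nearest integer: 550.

550


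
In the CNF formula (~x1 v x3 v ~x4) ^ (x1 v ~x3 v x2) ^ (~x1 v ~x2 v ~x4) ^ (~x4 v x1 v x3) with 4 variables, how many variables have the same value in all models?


Find all satisfying assignments: 9 model(s).
Check which variables have the same value in every model.
No variable is fixed across all models.
Backbone size = 0.

0


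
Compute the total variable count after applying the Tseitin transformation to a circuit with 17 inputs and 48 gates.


The Tseitin transformation introduces one auxiliary variable per gate.
Total variables = inputs + gates = 17 + 48 = 65.

65


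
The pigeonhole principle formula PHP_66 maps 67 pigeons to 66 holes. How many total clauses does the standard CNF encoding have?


The PHP encoding has two parts:
1) At-least-one-hole clauses: 67 (one per pigeon, each with 66 literals).
2) At-most-one-pigeon-per-hole clauses: 66 holes * C(67,2) = 66 * 2211 = 145926.
Total clauses = 67 + 145926 = 145993.

145993


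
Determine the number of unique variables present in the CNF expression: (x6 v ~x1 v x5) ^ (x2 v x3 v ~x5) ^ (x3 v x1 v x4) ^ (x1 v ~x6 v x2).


Identify each distinct variable in the formula.
Variables found: x1, x2, x3, x4, x5, x6.
Total distinct variables = 6.

6


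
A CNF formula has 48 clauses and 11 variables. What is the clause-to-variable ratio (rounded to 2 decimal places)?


Clause-to-variable ratio = clauses / variables.
48 / 11 = 4.36.

4.36


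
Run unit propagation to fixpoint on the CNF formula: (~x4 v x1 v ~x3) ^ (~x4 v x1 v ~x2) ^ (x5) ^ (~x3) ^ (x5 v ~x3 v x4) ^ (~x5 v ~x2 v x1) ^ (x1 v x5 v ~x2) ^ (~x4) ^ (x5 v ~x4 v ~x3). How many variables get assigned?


Unit propagation repeatedly assigns the literal in any unit clause, then simplifies.
Assignments in order: x5 = T, x3 = F, x4 = F.
No further unit clauses remain.
Total variables assigned = 3.

3


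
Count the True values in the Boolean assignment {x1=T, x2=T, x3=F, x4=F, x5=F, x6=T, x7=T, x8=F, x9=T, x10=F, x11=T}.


The weight is the number of variables assigned True.
True variables: x1, x2, x6, x7, x9, x11.
Weight = 6.

6


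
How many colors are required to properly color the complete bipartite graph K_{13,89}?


K_{13,89} is bipartite by definition: the two parts are independent sets, with every edge crossing between them.
Color all vertices in one part with color 1 and all vertices in the other part with color 2.
Since the graph has at least one edge, one color does not suffice.
Chromatic number = 2.

2


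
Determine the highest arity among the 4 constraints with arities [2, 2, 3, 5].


The arities are: 2, 2, 3, 5.
Scan for the maximum value.
Maximum arity = 5.

5


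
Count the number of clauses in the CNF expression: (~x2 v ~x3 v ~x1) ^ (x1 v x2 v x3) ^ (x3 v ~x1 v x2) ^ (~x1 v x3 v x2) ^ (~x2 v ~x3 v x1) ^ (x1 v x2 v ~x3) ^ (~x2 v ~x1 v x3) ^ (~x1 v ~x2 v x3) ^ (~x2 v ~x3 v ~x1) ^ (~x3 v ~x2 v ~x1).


Each group enclosed in parentheses joined by ^ is one clause.
Counting the conjuncts: 10 clauses.

10


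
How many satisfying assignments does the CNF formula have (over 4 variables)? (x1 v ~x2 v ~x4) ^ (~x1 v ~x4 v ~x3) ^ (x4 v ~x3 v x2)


Enumerate all 16 truth assignments over 4 variables.
Test each against every clause.
Satisfying assignments found: 10.

10


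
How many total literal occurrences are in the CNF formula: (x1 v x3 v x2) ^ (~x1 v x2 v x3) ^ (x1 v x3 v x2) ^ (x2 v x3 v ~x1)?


Clause lengths: 3, 3, 3, 3.
Sum = 3 + 3 + 3 + 3 = 12.

12


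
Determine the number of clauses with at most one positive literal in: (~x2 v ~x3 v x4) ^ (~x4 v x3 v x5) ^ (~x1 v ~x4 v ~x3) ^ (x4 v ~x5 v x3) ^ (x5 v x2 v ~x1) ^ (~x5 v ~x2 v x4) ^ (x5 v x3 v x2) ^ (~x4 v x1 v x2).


A Horn clause has at most one positive literal.
Clause 1: 1 positive lit(s) -> Horn
Clause 2: 2 positive lit(s) -> not Horn
Clause 3: 0 positive lit(s) -> Horn
Clause 4: 2 positive lit(s) -> not Horn
Clause 5: 2 positive lit(s) -> not Horn
Clause 6: 1 positive lit(s) -> Horn
Clause 7: 3 positive lit(s) -> not Horn
Clause 8: 2 positive lit(s) -> not Horn
Total Horn clauses = 3.

3


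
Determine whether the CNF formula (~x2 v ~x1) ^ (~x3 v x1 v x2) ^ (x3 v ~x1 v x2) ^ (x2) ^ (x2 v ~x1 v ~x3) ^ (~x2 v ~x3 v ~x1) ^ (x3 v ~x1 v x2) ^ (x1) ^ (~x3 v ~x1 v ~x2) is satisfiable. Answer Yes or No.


Check all 8 possible truth assignments.
Number of satisfying assignments found: 0.
The formula is unsatisfiable.

No


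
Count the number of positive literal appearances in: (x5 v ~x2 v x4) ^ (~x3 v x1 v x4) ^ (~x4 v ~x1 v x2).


Scan each clause for unnegated literals.
Clause 1: 2 positive; Clause 2: 2 positive; Clause 3: 1 positive.
Total positive literal occurrences = 5.

5


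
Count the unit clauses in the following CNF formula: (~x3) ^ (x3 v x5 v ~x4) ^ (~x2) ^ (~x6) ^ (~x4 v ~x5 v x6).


A unit clause contains exactly one literal.
Unit clauses found: (~x3), (~x2), (~x6).
Count = 3.

3


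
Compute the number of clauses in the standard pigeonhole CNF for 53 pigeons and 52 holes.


The PHP encoding has two parts:
1) At-least-one-hole clauses: 53 (one per pigeon, each with 52 literals).
2) At-most-one-pigeon-per-hole clauses: 52 holes * C(53,2) = 52 * 1378 = 71656.
Total clauses = 53 + 71656 = 71709.

71709


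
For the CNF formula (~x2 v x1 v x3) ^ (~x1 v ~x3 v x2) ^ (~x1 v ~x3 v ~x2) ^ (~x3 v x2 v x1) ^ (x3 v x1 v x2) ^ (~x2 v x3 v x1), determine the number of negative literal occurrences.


Scan each clause for negated literals.
Clause 1: 1 negative; Clause 2: 2 negative; Clause 3: 3 negative; Clause 4: 1 negative; Clause 5: 0 negative; Clause 6: 1 negative.
Total negative literal occurrences = 8.

8


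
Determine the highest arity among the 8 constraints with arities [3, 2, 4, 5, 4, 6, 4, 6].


The arities are: 3, 2, 4, 5, 4, 6, 4, 6.
Scan for the maximum value.
Maximum arity = 6.

6


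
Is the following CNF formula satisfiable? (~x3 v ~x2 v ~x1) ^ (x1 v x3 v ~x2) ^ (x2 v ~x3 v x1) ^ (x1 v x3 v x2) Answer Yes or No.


Check all 8 possible truth assignments.
Number of satisfying assignments found: 4.
The formula is satisfiable.

Yes


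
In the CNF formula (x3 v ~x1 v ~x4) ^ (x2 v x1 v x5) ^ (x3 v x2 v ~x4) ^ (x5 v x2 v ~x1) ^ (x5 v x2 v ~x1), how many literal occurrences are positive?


Scan each clause for unnegated literals.
Clause 1: 1 positive; Clause 2: 3 positive; Clause 3: 2 positive; Clause 4: 2 positive; Clause 5: 2 positive.
Total positive literal occurrences = 10.

10


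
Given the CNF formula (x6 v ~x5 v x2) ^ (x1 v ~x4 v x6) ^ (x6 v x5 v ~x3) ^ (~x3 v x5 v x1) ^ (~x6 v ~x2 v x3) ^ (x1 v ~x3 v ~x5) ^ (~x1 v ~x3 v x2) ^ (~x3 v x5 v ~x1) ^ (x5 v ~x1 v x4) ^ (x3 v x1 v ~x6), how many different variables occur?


Identify each distinct variable in the formula.
Variables found: x1, x2, x3, x4, x5, x6.
Total distinct variables = 6.

6


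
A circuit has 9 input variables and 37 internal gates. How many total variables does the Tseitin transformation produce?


The Tseitin transformation introduces one auxiliary variable per gate.
Total variables = inputs + gates = 9 + 37 = 46.

46


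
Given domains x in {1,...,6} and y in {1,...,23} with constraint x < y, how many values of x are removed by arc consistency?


For the constraint x < y, x needs a supporting value in y's domain.
x can be at most 22 (one less than y's maximum).
Valid x values from domain: 6 out of 6.
Pruned = 6 - 6 = 0.

0


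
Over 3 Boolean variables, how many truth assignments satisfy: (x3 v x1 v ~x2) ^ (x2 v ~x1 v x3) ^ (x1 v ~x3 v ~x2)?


Enumerate all 8 truth assignments over 3 variables.
Test each against every clause.
Satisfying assignments found: 5.

5


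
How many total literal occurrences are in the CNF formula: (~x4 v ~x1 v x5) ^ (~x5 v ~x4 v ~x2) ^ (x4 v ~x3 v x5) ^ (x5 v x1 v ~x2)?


Clause lengths: 3, 3, 3, 3.
Sum = 3 + 3 + 3 + 3 = 12.

12


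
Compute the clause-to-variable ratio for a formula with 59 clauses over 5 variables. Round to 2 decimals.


Clause-to-variable ratio = clauses / variables.
59 / 5 = 11.8.

11.8


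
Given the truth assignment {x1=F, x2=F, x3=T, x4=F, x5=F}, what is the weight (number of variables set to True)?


The weight is the number of variables assigned True.
True variables: x3.
Weight = 1.

1


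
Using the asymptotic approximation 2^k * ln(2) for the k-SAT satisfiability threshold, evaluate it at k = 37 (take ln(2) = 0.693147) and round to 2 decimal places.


Using the asymptotic formula: threshold ~ 2^k * ln(2).
2^37 = 137438953472.
137438953472 * 0.693147 = 95265398282.26.

95265398282.26


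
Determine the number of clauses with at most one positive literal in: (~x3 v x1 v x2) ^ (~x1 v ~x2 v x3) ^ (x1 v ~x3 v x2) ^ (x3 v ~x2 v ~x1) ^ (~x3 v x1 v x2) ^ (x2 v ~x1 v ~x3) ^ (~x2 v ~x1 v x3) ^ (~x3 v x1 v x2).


A Horn clause has at most one positive literal.
Clause 1: 2 positive lit(s) -> not Horn
Clause 2: 1 positive lit(s) -> Horn
Clause 3: 2 positive lit(s) -> not Horn
Clause 4: 1 positive lit(s) -> Horn
Clause 5: 2 positive lit(s) -> not Horn
Clause 6: 1 positive lit(s) -> Horn
Clause 7: 1 positive lit(s) -> Horn
Clause 8: 2 positive lit(s) -> not Horn
Total Horn clauses = 4.

4


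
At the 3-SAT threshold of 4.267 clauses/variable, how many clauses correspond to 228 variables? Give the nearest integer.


The 3-SAT phase transition occurs at approximately 4.267 clauses per variable.
m = 4.267 * 228 = 972.876.
Rounded to nearest integer: 973.

973


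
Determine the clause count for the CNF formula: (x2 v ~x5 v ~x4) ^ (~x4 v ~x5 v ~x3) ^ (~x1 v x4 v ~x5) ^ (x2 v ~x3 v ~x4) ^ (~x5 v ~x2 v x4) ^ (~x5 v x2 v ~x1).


Each group enclosed in parentheses joined by ^ is one clause.
Counting the conjuncts: 6 clauses.

6


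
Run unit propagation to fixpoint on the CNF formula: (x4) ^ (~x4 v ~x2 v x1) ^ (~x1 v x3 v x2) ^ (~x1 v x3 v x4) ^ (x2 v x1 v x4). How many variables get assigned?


Unit propagation repeatedly assigns the literal in any unit clause, then simplifies.
Assignments in order: x4 = T.
No further unit clauses remain.
Total variables assigned = 1.

1


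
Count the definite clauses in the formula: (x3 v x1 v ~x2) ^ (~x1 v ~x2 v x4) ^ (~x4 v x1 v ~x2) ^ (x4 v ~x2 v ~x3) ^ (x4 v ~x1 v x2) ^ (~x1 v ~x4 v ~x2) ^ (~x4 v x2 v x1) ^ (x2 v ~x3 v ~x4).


A definite clause has exactly one positive literal.
Clause 1: 2 positive -> not definite
Clause 2: 1 positive -> definite
Clause 3: 1 positive -> definite
Clause 4: 1 positive -> definite
Clause 5: 2 positive -> not definite
Clause 6: 0 positive -> not definite
Clause 7: 2 positive -> not definite
Clause 8: 1 positive -> definite
Definite clause count = 4.

4


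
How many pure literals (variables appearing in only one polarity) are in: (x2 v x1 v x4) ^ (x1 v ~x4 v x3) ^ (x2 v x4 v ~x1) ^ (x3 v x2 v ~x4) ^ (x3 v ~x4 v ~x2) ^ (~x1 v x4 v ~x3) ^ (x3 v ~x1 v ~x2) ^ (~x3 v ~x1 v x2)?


A pure literal appears in only one polarity across all clauses.
No pure literals found.
Count = 0.

0


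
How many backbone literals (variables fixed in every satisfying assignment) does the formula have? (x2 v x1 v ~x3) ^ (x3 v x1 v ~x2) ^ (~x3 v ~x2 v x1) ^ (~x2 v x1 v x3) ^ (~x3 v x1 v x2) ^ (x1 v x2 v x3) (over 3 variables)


Find all satisfying assignments: 4 model(s).
Check which variables have the same value in every model.
Fixed variables: x1=T.
Backbone size = 1.

1


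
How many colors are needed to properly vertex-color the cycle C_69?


An odd cycle cannot be 2-colored: alternating two colors around the cycle returns to the start with a conflict.
Since 69 is odd, three colors are required (and three suffice).
Chromatic number = 3.

3


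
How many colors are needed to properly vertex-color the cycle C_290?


A cycle on an even number of vertices is bipartite: alternate two colors around the cycle.
Since 290 is even, two colors suffice, and at least two are needed because the graph has edges.
Chromatic number = 2.

2


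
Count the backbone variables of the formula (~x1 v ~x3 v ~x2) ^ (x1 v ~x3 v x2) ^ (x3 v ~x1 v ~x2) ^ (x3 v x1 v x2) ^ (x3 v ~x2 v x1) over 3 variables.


Find all satisfying assignments: 3 model(s).
Check which variables have the same value in every model.
No variable is fixed across all models.
Backbone size = 0.

0


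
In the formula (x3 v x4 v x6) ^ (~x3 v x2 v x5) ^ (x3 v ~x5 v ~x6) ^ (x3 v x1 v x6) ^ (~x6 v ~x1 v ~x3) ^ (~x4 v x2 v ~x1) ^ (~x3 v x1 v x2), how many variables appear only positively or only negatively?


A pure literal appears in only one polarity across all clauses.
Pure literals: x2 (positive only).
Count = 1.

1


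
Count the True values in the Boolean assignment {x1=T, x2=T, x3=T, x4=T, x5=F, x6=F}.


The weight is the number of variables assigned True.
True variables: x1, x2, x3, x4.
Weight = 4.

4


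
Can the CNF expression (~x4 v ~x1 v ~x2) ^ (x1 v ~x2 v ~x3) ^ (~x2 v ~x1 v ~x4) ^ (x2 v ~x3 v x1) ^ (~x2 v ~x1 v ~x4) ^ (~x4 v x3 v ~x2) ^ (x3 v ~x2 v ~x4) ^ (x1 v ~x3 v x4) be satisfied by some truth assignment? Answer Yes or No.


Check all 16 possible truth assignments.
Number of satisfying assignments found: 9.
The formula is satisfiable.

Yes


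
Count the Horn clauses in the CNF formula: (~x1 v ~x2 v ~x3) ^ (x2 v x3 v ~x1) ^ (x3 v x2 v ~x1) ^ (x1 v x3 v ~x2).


A Horn clause has at most one positive literal.
Clause 1: 0 positive lit(s) -> Horn
Clause 2: 2 positive lit(s) -> not Horn
Clause 3: 2 positive lit(s) -> not Horn
Clause 4: 2 positive lit(s) -> not Horn
Total Horn clauses = 1.

1


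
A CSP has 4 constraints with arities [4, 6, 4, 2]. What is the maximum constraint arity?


The arities are: 4, 6, 4, 2.
Scan for the maximum value.
Maximum arity = 6.

6


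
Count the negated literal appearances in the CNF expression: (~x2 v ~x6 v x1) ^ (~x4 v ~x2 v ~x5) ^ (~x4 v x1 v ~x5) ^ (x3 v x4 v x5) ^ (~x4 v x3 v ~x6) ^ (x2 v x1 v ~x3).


Scan each clause for negated literals.
Clause 1: 2 negative; Clause 2: 3 negative; Clause 3: 2 negative; Clause 4: 0 negative; Clause 5: 2 negative; Clause 6: 1 negative.
Total negative literal occurrences = 10.

10


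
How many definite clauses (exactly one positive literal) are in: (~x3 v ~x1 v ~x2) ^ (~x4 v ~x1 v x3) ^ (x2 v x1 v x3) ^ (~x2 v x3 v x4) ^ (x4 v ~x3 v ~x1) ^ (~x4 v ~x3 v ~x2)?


A definite clause has exactly one positive literal.
Clause 1: 0 positive -> not definite
Clause 2: 1 positive -> definite
Clause 3: 3 positive -> not definite
Clause 4: 2 positive -> not definite
Clause 5: 1 positive -> definite
Clause 6: 0 positive -> not definite
Definite clause count = 2.

2


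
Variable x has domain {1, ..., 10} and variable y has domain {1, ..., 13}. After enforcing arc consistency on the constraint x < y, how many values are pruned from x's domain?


For the constraint x < y, x needs a supporting value in y's domain.
x can be at most 12 (one less than y's maximum).
Valid x values from domain: 10 out of 10.
Pruned = 10 - 10 = 0.

0


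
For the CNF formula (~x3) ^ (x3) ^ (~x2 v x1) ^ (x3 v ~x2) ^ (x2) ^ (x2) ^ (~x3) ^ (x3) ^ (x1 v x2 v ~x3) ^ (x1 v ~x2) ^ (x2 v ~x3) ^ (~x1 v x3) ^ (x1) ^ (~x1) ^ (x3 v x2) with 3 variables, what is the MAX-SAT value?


Enumerate all 8 truth assignments.
For each, count how many of the 15 clauses are satisfied.
The formula is not fully satisfiable, so the maximum is below 15.
Maximum simultaneously satisfiable clauses = 12.

12


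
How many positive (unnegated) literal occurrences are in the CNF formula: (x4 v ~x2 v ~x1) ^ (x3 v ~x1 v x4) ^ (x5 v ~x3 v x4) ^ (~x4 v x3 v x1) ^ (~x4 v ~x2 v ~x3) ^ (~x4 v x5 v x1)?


Scan each clause for unnegated literals.
Clause 1: 1 positive; Clause 2: 2 positive; Clause 3: 2 positive; Clause 4: 2 positive; Clause 5: 0 positive; Clause 6: 2 positive.
Total positive literal occurrences = 9.

9


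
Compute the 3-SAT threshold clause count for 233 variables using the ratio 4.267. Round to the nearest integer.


The 3-SAT phase transition occurs at approximately 4.267 clauses per variable.
m = 4.267 * 233 = 994.211.
Rounded to nearest integer: 994.

994


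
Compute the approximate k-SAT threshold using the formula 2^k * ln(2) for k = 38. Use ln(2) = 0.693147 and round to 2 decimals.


Using the asymptotic formula: threshold ~ 2^k * ln(2).
2^38 = 274877906944.
274877906944 * 0.693147 = 190530796564.51.

190530796564.51


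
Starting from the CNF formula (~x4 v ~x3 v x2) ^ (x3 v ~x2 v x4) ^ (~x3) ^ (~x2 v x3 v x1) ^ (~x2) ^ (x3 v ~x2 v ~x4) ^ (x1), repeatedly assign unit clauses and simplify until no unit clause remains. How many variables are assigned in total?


Unit propagation repeatedly assigns the literal in any unit clause, then simplifies.
Assignments in order: x3 = F, x2 = F, x1 = T.
No further unit clauses remain.
Total variables assigned = 3.

3


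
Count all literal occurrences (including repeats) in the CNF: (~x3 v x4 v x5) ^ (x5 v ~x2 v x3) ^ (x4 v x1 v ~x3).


Clause lengths: 3, 3, 3.
Sum = 3 + 3 + 3 = 9.

9


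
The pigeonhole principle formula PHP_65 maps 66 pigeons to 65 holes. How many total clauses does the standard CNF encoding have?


The PHP encoding has two parts:
1) At-least-one-hole clauses: 66 (one per pigeon, each with 65 literals).
2) At-most-one-pigeon-per-hole clauses: 65 holes * C(66,2) = 65 * 2145 = 139425.
Total clauses = 66 + 139425 = 139491.

139491


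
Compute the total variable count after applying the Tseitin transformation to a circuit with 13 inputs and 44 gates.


The Tseitin transformation introduces one auxiliary variable per gate.
Total variables = inputs + gates = 13 + 44 = 57.

57


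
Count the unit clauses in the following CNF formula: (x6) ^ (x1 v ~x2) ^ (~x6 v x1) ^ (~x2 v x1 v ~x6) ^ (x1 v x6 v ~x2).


A unit clause contains exactly one literal.
Unit clauses found: (x6).
Count = 1.

1


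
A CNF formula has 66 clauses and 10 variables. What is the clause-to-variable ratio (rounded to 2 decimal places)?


Clause-to-variable ratio = clauses / variables.
66 / 10 = 6.6.

6.6


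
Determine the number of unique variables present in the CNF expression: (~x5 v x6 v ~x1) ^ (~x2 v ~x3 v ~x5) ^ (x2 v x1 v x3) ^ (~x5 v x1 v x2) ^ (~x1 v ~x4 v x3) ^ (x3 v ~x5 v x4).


Identify each distinct variable in the formula.
Variables found: x1, x2, x3, x4, x5, x6.
Total distinct variables = 6.

6


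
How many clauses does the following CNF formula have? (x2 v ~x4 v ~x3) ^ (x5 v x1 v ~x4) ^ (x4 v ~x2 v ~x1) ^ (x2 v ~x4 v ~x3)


Each group enclosed in parentheses joined by ^ is one clause.
Counting the conjuncts: 4 clauses.

4


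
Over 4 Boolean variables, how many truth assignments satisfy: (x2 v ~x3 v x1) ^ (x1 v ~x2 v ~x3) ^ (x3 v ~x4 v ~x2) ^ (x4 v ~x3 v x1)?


Enumerate all 16 truth assignments over 4 variables.
Test each against every clause.
Satisfying assignments found: 10.

10


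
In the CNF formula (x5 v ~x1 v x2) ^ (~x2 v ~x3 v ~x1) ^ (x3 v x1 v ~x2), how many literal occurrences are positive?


Scan each clause for unnegated literals.
Clause 1: 2 positive; Clause 2: 0 positive; Clause 3: 2 positive.
Total positive literal occurrences = 4.

4


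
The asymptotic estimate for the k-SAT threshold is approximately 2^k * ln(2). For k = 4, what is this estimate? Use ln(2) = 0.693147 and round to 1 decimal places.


Using the asymptotic formula: threshold ~ 2^k * ln(2).
2^4 = 16.
16 * 0.693147 = 11.1.

11.1


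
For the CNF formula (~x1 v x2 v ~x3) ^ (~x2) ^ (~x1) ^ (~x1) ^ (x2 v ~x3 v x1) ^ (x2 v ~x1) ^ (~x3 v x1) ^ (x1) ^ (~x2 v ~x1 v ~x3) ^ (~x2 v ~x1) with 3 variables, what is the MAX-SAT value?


Enumerate all 8 truth assignments.
For each, count how many of the 10 clauses are satisfied.
The formula is not fully satisfiable, so the maximum is below 10.
Maximum simultaneously satisfiable clauses = 9.

9


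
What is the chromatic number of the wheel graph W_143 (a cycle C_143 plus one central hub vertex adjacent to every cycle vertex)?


W_143 consists of the cycle C_143 together with a hub vertex adjacent to every cycle vertex.
The cycle C_143 needs 3 colors (odd cycle -> 3).
The hub is adjacent to every cycle vertex, so it must receive a new color distinct from all of them.
Chromatic number = 3 + 1 = 4.

4


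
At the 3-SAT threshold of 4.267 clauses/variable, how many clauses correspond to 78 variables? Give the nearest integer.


The 3-SAT phase transition occurs at approximately 4.267 clauses per variable.
m = 4.267 * 78 = 332.826.
Rounded to nearest integer: 333.

333


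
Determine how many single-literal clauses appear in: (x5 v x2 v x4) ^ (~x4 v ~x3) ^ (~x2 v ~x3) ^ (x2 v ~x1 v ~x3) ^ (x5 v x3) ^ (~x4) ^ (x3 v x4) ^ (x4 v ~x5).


A unit clause contains exactly one literal.
Unit clauses found: (~x4).
Count = 1.

1


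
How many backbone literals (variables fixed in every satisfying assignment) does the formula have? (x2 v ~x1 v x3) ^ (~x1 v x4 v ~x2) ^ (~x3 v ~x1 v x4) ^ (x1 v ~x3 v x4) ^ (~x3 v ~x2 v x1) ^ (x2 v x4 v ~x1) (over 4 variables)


Find all satisfying assignments: 8 model(s).
Check which variables have the same value in every model.
No variable is fixed across all models.
Backbone size = 0.

0


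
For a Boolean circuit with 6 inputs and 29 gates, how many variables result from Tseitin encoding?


The Tseitin transformation introduces one auxiliary variable per gate.
Total variables = inputs + gates = 6 + 29 = 35.

35


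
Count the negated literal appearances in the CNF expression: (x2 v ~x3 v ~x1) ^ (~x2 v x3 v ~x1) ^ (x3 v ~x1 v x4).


Scan each clause for negated literals.
Clause 1: 2 negative; Clause 2: 2 negative; Clause 3: 1 negative.
Total negative literal occurrences = 5.

5


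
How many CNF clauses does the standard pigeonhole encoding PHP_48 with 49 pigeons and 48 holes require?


The PHP encoding has two parts:
1) At-least-one-hole clauses: 49 (one per pigeon, each with 48 literals).
2) At-most-one-pigeon-per-hole clauses: 48 holes * C(49,2) = 48 * 1176 = 56448.
Total clauses = 49 + 56448 = 56497.

56497


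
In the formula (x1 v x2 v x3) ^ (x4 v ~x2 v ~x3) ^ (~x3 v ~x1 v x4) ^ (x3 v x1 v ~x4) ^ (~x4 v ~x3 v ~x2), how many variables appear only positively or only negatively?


A pure literal appears in only one polarity across all clauses.
No pure literals found.
Count = 0.

0


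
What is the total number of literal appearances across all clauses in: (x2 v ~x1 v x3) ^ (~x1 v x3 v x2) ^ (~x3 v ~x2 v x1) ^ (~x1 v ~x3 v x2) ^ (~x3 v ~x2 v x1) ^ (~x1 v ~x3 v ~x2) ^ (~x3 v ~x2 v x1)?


Clause lengths: 3, 3, 3, 3, 3, 3, 3.
Sum = 3 + 3 + 3 + 3 + 3 + 3 + 3 = 21.

21


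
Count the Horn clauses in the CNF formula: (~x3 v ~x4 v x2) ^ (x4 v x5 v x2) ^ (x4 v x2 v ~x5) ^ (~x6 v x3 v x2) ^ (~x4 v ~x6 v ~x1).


A Horn clause has at most one positive literal.
Clause 1: 1 positive lit(s) -> Horn
Clause 2: 3 positive lit(s) -> not Horn
Clause 3: 2 positive lit(s) -> not Horn
Clause 4: 2 positive lit(s) -> not Horn
Clause 5: 0 positive lit(s) -> Horn
Total Horn clauses = 2.

2


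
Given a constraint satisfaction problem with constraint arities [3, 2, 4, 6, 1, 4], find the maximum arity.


The arities are: 3, 2, 4, 6, 1, 4.
Scan for the maximum value.
Maximum arity = 6.

6


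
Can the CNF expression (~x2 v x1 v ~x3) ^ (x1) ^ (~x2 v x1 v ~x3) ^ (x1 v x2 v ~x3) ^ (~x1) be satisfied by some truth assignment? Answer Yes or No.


Check all 8 possible truth assignments.
Number of satisfying assignments found: 0.
The formula is unsatisfiable.

No


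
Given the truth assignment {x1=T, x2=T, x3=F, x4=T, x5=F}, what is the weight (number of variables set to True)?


The weight is the number of variables assigned True.
True variables: x1, x2, x4.
Weight = 3.

3


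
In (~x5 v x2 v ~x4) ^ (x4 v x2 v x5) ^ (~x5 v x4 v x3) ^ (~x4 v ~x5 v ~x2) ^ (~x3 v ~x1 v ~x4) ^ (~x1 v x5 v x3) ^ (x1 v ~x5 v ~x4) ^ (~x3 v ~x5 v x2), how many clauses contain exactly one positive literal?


A definite clause has exactly one positive literal.
Clause 1: 1 positive -> definite
Clause 2: 3 positive -> not definite
Clause 3: 2 positive -> not definite
Clause 4: 0 positive -> not definite
Clause 5: 0 positive -> not definite
Clause 6: 2 positive -> not definite
Clause 7: 1 positive -> definite
Clause 8: 1 positive -> definite
Definite clause count = 3.

3


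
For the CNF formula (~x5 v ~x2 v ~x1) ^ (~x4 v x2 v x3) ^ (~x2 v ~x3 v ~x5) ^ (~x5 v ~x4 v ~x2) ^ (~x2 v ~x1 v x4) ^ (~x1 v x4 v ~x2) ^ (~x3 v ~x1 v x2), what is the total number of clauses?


Each group enclosed in parentheses joined by ^ is one clause.
Counting the conjuncts: 7 clauses.

7


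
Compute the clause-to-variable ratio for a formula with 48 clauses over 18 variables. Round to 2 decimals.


Clause-to-variable ratio = clauses / variables.
48 / 18 = 2.67.

2.67


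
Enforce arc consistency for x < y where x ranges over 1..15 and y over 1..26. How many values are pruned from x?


For the constraint x < y, x needs a supporting value in y's domain.
x can be at most 25 (one less than y's maximum).
Valid x values from domain: 15 out of 15.
Pruned = 15 - 15 = 0.

0


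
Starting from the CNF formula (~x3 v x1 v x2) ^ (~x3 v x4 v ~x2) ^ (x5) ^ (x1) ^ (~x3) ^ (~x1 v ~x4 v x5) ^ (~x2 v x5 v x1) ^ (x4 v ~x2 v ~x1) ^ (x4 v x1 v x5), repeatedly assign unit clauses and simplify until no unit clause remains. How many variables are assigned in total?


Unit propagation repeatedly assigns the literal in any unit clause, then simplifies.
Assignments in order: x5 = T, x1 = T, x3 = F.
No further unit clauses remain.
Total variables assigned = 3.

3


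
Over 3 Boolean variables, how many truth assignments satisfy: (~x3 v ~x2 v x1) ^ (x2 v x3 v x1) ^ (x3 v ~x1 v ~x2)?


Enumerate all 8 truth assignments over 3 variables.
Test each against every clause.
Satisfying assignments found: 5.

5


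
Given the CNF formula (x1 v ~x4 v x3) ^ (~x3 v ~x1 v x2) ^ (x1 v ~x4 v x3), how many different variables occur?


Identify each distinct variable in the formula.
Variables found: x1, x2, x3, x4.
Total distinct variables = 4.

4


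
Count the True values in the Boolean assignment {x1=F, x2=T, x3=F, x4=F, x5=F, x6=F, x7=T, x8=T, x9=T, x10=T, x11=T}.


The weight is the number of variables assigned True.
True variables: x2, x7, x8, x9, x10, x11.
Weight = 6.

6


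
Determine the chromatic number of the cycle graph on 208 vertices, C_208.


A cycle on an even number of vertices is bipartite: alternate two colors around the cycle.
Since 208 is even, two colors suffice, and at least two are needed because the graph has edges.
Chromatic number = 2.

2


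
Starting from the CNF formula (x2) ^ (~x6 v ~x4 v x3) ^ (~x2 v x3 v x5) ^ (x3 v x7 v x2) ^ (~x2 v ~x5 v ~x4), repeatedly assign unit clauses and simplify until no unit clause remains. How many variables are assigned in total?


Unit propagation repeatedly assigns the literal in any unit clause, then simplifies.
Assignments in order: x2 = T.
No further unit clauses remain.
Total variables assigned = 1.

1


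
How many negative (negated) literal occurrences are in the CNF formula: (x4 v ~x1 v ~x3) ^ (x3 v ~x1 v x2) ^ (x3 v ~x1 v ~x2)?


Scan each clause for negated literals.
Clause 1: 2 negative; Clause 2: 1 negative; Clause 3: 2 negative.
Total negative literal occurrences = 5.

5


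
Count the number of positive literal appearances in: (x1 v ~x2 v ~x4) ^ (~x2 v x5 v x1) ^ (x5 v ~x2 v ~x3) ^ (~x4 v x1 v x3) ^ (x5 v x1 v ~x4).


Scan each clause for unnegated literals.
Clause 1: 1 positive; Clause 2: 2 positive; Clause 3: 1 positive; Clause 4: 2 positive; Clause 5: 2 positive.
Total positive literal occurrences = 8.

8


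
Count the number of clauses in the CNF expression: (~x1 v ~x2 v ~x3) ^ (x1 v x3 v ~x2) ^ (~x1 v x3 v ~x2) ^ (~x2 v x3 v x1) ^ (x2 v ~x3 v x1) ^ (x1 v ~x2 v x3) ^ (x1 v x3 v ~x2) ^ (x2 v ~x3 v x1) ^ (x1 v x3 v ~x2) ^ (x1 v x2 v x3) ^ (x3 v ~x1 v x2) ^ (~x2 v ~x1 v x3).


Each group enclosed in parentheses joined by ^ is one clause.
Counting the conjuncts: 12 clauses.

12


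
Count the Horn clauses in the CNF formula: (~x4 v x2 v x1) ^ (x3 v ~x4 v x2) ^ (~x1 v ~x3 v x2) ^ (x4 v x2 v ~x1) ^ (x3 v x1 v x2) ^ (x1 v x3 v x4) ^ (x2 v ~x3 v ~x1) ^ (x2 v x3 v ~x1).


A Horn clause has at most one positive literal.
Clause 1: 2 positive lit(s) -> not Horn
Clause 2: 2 positive lit(s) -> not Horn
Clause 3: 1 positive lit(s) -> Horn
Clause 4: 2 positive lit(s) -> not Horn
Clause 5: 3 positive lit(s) -> not Horn
Clause 6: 3 positive lit(s) -> not Horn
Clause 7: 1 positive lit(s) -> Horn
Clause 8: 2 positive lit(s) -> not Horn
Total Horn clauses = 2.

2


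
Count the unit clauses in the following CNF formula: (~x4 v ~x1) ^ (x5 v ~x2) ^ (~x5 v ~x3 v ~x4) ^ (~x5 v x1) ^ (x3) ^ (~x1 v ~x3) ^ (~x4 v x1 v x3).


A unit clause contains exactly one literal.
Unit clauses found: (x3).
Count = 1.

1


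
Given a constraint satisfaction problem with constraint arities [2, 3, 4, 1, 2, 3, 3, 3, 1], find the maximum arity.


The arities are: 2, 3, 4, 1, 2, 3, 3, 3, 1.
Scan for the maximum value.
Maximum arity = 4.

4


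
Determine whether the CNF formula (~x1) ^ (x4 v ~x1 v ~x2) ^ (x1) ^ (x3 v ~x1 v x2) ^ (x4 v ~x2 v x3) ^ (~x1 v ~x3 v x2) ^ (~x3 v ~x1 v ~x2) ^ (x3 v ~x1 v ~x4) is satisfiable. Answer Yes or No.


Check all 16 possible truth assignments.
Number of satisfying assignments found: 0.
The formula is unsatisfiable.

No


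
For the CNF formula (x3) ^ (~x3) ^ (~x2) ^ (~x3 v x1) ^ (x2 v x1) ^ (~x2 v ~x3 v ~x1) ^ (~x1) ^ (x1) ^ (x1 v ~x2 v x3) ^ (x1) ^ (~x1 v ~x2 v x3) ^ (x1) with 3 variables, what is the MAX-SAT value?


Enumerate all 8 truth assignments.
For each, count how many of the 12 clauses are satisfied.
The formula is not fully satisfiable, so the maximum is below 12.
Maximum simultaneously satisfiable clauses = 10.

10


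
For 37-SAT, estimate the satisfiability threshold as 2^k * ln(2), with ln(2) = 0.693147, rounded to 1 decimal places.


Using the asymptotic formula: threshold ~ 2^k * ln(2).
2^37 = 137438953472.
137438953472 * 0.693147 = 95265398282.3.

95265398282.3


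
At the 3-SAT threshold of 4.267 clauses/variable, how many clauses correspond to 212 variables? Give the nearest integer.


The 3-SAT phase transition occurs at approximately 4.267 clauses per variable.
m = 4.267 * 212 = 904.604.
Rounded to nearest integer: 905.

905
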